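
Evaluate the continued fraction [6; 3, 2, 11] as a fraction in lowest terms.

Fold from the inside: start with 11/1.
  2 + 1/11 = 23/11
  3 + 11/23 = 80/23
  6 + 23/80 = 503/80

503/80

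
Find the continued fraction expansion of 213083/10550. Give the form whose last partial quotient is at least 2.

[20; 5, 15, 2, 3, 19]

213083 = 20×10550 + 2083
10550 = 5×2083 + 135
2083 = 15×135 + 58
135 = 2×58 + 19
58 = 3×19 + 1
19 = 19×1 + 0  (stop)
So 213083/10550 = [20; 5, 15, 2, 3, 19].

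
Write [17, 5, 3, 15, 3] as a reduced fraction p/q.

12908/751

Using pₖ = aₖpₖ₋₁ + pₖ₋₂ and qₖ = aₖqₖ₋₁ + qₖ₋₂:
  k=0: a=17, p=17, q=1
  k=1: a=5, p=86, q=5
  k=2: a=3, p=275, q=16
  k=3: a=15, p=4211, q=245
  k=4: a=3, p=12908, q=751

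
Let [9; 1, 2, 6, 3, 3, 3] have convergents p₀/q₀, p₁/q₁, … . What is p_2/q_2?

Using pₖ = aₖpₖ₋₁ + pₖ₋₂, qₖ = aₖqₖ₋₁ + qₖ₋₂ (with p₋₁=1, p₋₂=0, q₋₁=0, q₋₂=1):
  k=0: a=9, p=9, q=1
  k=1: a=1, p=10, q=1
  k=2: a=2, p=29, q=3

29/3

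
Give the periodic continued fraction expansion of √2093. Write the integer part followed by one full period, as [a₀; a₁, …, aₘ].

a₀ = ⌊√2093⌋ = 45.

[45; 1, 2, 1, 90]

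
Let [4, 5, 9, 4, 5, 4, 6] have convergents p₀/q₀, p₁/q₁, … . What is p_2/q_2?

Using pₖ = aₖpₖ₋₁ + pₖ₋₂, qₖ = aₖqₖ₋₁ + qₖ₋₂ (with p₋₁=1, p₋₂=0, q₋₁=0, q₋₂=1):
  k=0: a=4, p=4, q=1
  k=1: a=5, p=21, q=5
  k=2: a=9, p=193, q=46

193/46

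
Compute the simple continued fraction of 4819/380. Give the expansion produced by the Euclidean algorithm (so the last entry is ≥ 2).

[12; 1, 2, 7, 8, 2]

4819 = 12×380 + 259
380 = 1×259 + 121
259 = 2×121 + 17
121 = 7×17 + 2
17 = 8×2 + 1
2 = 2×1 + 0  (stop)
So 4819/380 = [12; 1, 2, 7, 8, 2].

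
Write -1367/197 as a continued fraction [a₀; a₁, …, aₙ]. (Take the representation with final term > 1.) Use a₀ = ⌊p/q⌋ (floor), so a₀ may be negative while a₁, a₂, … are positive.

[-7; 16, 2, 2, 2]

-1367 = -7·197 + 12
197 = 16·12 + 5
12 = 2·5 + 2
5 = 2·2 + 1
2 = 2·1 + 0  (stop)
So -1367/197 = [-7; 16, 2, 2, 2].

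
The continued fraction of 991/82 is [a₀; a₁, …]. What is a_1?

11

991 = 12·82 + 7   →  a_0 = 12
82 = 11·7 + 5   →  a_1 = 11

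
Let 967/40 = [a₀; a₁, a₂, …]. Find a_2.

967 = 24·40 + 7   →  a_0 = 24
40 = 5·7 + 5   →  a_1 = 5
7 = 1·5 + 2   →  a_2 = 1

1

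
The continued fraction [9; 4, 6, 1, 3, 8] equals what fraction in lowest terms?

8548/925

Using pₖ = aₖpₖ₋₁ + pₖ₋₂ and qₖ = aₖqₖ₋₁ + qₖ₋₂:
  k=0: a=9, p=9, q=1
  k=1: a=4, p=37, q=4
  k=2: a=6, p=231, q=25
  k=3: a=1, p=268, q=29
  k=4: a=3, p=1035, q=112
  k=5: a=8, p=8548, q=925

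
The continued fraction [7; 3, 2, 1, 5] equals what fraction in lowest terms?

Fold from the inside: start with 5/1.
  1 + 1/5 = 6/5
  2 + 5/6 = 17/6
  3 + 6/17 = 57/17
  7 + 17/57 = 416/57

416/57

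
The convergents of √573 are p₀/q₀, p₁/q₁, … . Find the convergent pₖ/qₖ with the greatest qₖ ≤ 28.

√573 = [23; 1, 14, 1, 46, …] (period length 4).
Convergents:
  p_0/q_0 = 23/1
  p_1/q_1 = 24/1
  p_2/q_2 = 359/15
  p_3/q_3 = 383/16
  p_4/q_4 = 17977/751
q_3 = 16 ≤ 28 < 751 = q_4, so the answer is 383/16.

383/16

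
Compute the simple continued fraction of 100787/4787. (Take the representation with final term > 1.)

100787 = 21×4787 + 260
4787 = 18×260 + 107
260 = 2×107 + 46
107 = 2×46 + 15
46 = 3×15 + 1
15 = 15×1 + 0  (stop)
So 100787/4787 = [21; 18, 2, 2, 3, 15].

[21; 18, 2, 2, 3, 15]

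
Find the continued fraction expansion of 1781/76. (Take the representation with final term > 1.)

[23; 2, 3, 3, 3]

1781 = 23×76 + 33
76 = 2×33 + 10
33 = 3×10 + 3
10 = 3×3 + 1
3 = 3×1 + 0  (stop)
So 1781/76 = [23; 2, 3, 3, 3].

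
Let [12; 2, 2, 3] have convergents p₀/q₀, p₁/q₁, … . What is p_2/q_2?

62/5

Using pₖ = aₖpₖ₋₁ + pₖ₋₂, qₖ = aₖqₖ₋₁ + qₖ₋₂ (with p₋₁=1, p₋₂=0, q₋₁=0, q₋₂=1):
  k=0: a=12, p=12, q=1
  k=1: a=2, p=25, q=2
  k=2: a=2, p=62, q=5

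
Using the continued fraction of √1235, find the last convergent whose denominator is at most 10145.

121031/3444

√1235 = [35; 7, 70, …] (period length 2).
Convergents:
  p_0/q_0 = 35/1
  p_1/q_1 = 246/7
  p_2/q_2 = 17255/491
  p_3/q_3 = 121031/3444
  p_4/q_4 = 8489425/241571
q_3 = 3444 ≤ 10145 < 241571 = q_4, so the answer is 121031/3444.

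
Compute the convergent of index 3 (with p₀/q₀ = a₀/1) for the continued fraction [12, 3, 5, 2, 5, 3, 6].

Using pₖ = aₖpₖ₋₁ + pₖ₋₂, qₖ = aₖqₖ₋₁ + qₖ₋₂ (with p₋₁=1, p₋₂=0, q₋₁=0, q₋₂=1):
  k=0: a=12, p=12, q=1
  k=1: a=3, p=37, q=3
  k=2: a=5, p=197, q=16
  k=3: a=2, p=431, q=35

431/35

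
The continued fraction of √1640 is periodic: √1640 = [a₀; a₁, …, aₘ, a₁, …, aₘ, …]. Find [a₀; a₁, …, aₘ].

a₀ = ⌊√1640⌋ = 40.
With m₀=0, d₀=1 and mₖ₊₁ = dₖaₖ − mₖ, dₖ₊₁ = (n − mₖ₊₁²)/dₖ, aₖ₊₁ = ⌊(a₀+mₖ₊₁)/dₖ₊₁⌋:
  k=1: m=40, d=40, a=2
  k=2: m=40, d=1, a=80
d=1 and a=2a₀=80 at k=2, so the next step gives (m, d) = (40, 40) again — its k=1 value — and the period has length 2.

[40; 2, 80]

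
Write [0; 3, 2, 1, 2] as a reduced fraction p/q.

8/27

Fold from the inside: start with 2/1.
  1 + 1/2 = 3/2
  2 + 2/3 = 8/3
  3 + 3/8 = 27/8
  0 + 8/27 = 8/27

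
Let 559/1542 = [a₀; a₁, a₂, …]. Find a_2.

1

559 = 0·1542 + 559   →  a_0 = 0
1542 = 2·559 + 424   →  a_1 = 2
559 = 1·424 + 135   →  a_2 = 1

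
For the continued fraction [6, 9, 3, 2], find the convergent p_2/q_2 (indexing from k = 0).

171/28

Using pₖ = aₖpₖ₋₁ + pₖ₋₂, qₖ = aₖqₖ₋₁ + qₖ₋₂ (with p₋₁=1, p₋₂=0, q₋₁=0, q₋₂=1):
  k=0: a=6, p=6, q=1
  k=1: a=9, p=55, q=9
  k=2: a=3, p=171, q=28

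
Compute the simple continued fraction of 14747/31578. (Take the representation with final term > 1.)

14747 = 0*31578 + 14747
31578 = 2*14747 + 2084
14747 = 7*2084 + 159
2084 = 13*159 + 17
159 = 9*17 + 6
17 = 2*6 + 5
6 = 1*5 + 1
5 = 5*1 + 0  (stop)
So 14747/31578 = [0; 2, 7, 13, 9, 2, 1, 5].

[0; 2, 7, 13, 9, 2, 1, 5]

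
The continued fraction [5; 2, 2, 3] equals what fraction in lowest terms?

92/17

Fold from the inside: start with 3/1.
  2 + 1/3 = 7/3
  2 + 3/7 = 17/7
  5 + 7/17 = 92/17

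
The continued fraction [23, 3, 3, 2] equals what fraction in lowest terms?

Fold from the inside: start with 2/1.
  3 + 1/2 = 7/2
  3 + 2/7 = 23/7
  23 + 7/23 = 536/23

536/23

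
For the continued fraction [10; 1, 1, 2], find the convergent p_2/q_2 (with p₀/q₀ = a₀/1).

Using pₖ = aₖpₖ₋₁ + pₖ₋₂, qₖ = aₖqₖ₋₁ + qₖ₋₂ (with p₋₁=1, p₋₂=0, q₋₁=0, q₋₂=1):
  k=0: a=10, p=10, q=1
  k=1: a=1, p=11, q=1
  k=2: a=1, p=21, q=2

21/2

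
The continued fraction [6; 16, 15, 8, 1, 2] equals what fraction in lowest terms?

Fold from the inside: start with 2/1.
  1 + 1/2 = 3/2
  8 + 2/3 = 26/3
  15 + 3/26 = 393/26
  16 + 26/393 = 6314/393
  6 + 393/6314 = 38277/6314

38277/6314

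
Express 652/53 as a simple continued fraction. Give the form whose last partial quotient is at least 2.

[12; 3, 3, 5]

652 = 12×53 + 16
53 = 3×16 + 5
16 = 3×5 + 1
5 = 5×1 + 0  (stop)
So 652/53 = [12; 3, 3, 5].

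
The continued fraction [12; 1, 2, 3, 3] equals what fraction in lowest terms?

Fold from the inside: start with 3/1.
  3 + 1/3 = 10/3
  2 + 3/10 = 23/10
  1 + 10/23 = 33/23
  12 + 23/33 = 419/33

419/33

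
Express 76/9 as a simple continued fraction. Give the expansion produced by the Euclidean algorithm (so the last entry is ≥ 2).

[8; 2, 4]

76 = 8×9 + 4
9 = 2×4 + 1
4 = 4×1 + 0  (stop)
So 76/9 = [8; 2, 4].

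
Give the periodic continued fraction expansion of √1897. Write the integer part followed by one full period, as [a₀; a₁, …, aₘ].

a₀ = ⌊√1897⌋ = 43.
With m₀=0, d₀=1 and mₖ₊₁ = dₖaₖ − mₖ, dₖ₊₁ = (n − mₖ₊₁²)/dₖ, aₖ₊₁ = ⌊(a₀+mₖ₊₁)/dₖ₊₁⌋:
  k=1: m=43, d=48, a=1
  k=2: m=5, d=39, a=1
  k=3: m=34, d=19, a=4
  k=4: m=42, d=7, a=12
  k=5: m=42, d=19, a=4
  k=6: m=34, d=39, a=1
  k=7: m=5, d=48, a=1
  k=8: m=43, d=1, a=86
d=1 and a=2a₀=86 at k=8, so the next step gives (m, d) = (43, 48) again — its k=1 value — and the period has length 8.

[43; 1, 1, 4, 12, 4, 1, 1, 86]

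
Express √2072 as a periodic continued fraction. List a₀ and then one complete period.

[45; 1, 1, 12, 1, 1, 90]

a₀ = ⌊√2072⌋ = 45.
With m₀=0, d₀=1 and mₖ₊₁ = dₖaₖ − mₖ, dₖ₊₁ = (n − mₖ₊₁²)/dₖ, aₖ₊₁ = ⌊(a₀+mₖ₊₁)/dₖ₊₁⌋:
  k=1: m=45, d=47, a=1
  k=2: m=2, d=44, a=1
  k=3: m=42, d=7, a=12
  k=4: m=42, d=44, a=1
  k=5: m=2, d=47, a=1
  k=6: m=45, d=1, a=90
d=1 and a=2a₀=90 at k=6, so the next step gives (m, d) = (45, 47) again — its k=1 value — and the period has length 6.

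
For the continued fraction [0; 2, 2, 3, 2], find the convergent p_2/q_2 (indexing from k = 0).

2/5

Using pₖ = aₖpₖ₋₁ + pₖ₋₂, qₖ = aₖqₖ₋₁ + qₖ₋₂ (with p₋₁=1, p₋₂=0, q₋₁=0, q₋₂=1):
  k=0: a=0, p=0, q=1
  k=1: a=2, p=1, q=2
  k=2: a=2, p=2, q=5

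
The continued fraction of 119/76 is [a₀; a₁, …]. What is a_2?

1

119 = 1·76 + 43   →  a_0 = 1
76 = 1·43 + 33   →  a_1 = 1
43 = 1·33 + 10   →  a_2 = 1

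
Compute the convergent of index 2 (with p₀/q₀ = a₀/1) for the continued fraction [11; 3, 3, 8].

113/10

Using pₖ = aₖpₖ₋₁ + pₖ₋₂, qₖ = aₖqₖ₋₁ + qₖ₋₂ (with p₋₁=1, p₋₂=0, q₋₁=0, q₋₂=1):
  k=0: a=11, p=11, q=1
  k=1: a=3, p=34, q=3
  k=2: a=3, p=113, q=10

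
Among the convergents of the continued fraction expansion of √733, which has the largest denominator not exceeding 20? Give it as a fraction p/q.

379/14

√733 = [27; 13, 1, 1, 13, 54, …] (period length 5).
Convergents:
  p_0/q_0 = 27/1
  p_1/q_1 = 352/13
  p_2/q_2 = 379/14
  p_3/q_3 = 731/27
q_2 = 14 ≤ 20 < 27 = q_3, so the answer is 379/14.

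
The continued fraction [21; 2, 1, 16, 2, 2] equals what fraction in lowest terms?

Fold from the inside: start with 2/1.
  2 + 1/2 = 5/2
  16 + 2/5 = 82/5
  1 + 5/82 = 87/82
  2 + 82/87 = 256/87
  21 + 87/256 = 5463/256

5463/256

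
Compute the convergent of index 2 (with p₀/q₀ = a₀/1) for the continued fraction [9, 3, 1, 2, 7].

Using pₖ = aₖpₖ₋₁ + pₖ₋₂, qₖ = aₖqₖ₋₁ + qₖ₋₂ (with p₋₁=1, p₋₂=0, q₋₁=0, q₋₂=1):
  k=0: a=9, p=9, q=1
  k=1: a=3, p=28, q=3
  k=2: a=1, p=37, q=4

37/4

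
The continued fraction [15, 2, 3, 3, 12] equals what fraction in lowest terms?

Using pₖ = aₖpₖ₋₁ + pₖ₋₂ and qₖ = aₖqₖ₋₁ + qₖ₋₂:
  k=0: a=15, p=15, q=1
  k=1: a=2, p=31, q=2
  k=2: a=3, p=108, q=7
  k=3: a=3, p=355, q=23
  k=4: a=12, p=4368, q=283

4368/283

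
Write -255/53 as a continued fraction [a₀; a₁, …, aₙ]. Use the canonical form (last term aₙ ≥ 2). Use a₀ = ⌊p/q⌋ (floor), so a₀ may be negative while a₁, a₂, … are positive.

[-5; 5, 3, 3]

-255 = -5·53 + 10
53 = 5·10 + 3
10 = 3·3 + 1
3 = 3·1 + 0  (stop)
So -255/53 = [-5; 5, 3, 3].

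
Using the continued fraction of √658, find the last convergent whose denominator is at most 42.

590/23

√658 = [25; 1, 1, 1, 6, 1, 1, 1, 50, …] (period length 8).
Convergents:
  p_0/q_0 = 25/1
  p_1/q_1 = 26/1
  p_2/q_2 = 51/2
  p_3/q_3 = 77/3
  p_4/q_4 = 513/20
  p_5/q_5 = 590/23
  p_6/q_6 = 1103/43
q_5 = 23 ≤ 42 < 43 = q_6, so the answer is 590/23.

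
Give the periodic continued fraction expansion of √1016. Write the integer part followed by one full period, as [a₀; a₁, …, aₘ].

[31; 1, 6, 1, 62]

a₀ = ⌊√1016⌋ = 31.
With m₀=0, d₀=1 and mₖ₊₁ = dₖaₖ − mₖ, dₖ₊₁ = (n − mₖ₊₁²)/dₖ, aₖ₊₁ = ⌊(a₀+mₖ₊₁)/dₖ₊₁⌋:
  k=1: m=31, d=55, a=1
  k=2: m=24, d=8, a=6
  k=3: m=24, d=55, a=1
  k=4: m=31, d=1, a=62
d=1 and a=2a₀=62 at k=4, so the next step gives (m, d) = (31, 55) again — its k=1 value — and the period has length 4.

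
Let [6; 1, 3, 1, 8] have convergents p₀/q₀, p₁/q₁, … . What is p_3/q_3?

34/5

Using pₖ = aₖpₖ₋₁ + pₖ₋₂, qₖ = aₖqₖ₋₁ + qₖ₋₂ (with p₋₁=1, p₋₂=0, q₋₁=0, q₋₂=1):
  k=0: a=6, p=6, q=1
  k=1: a=1, p=7, q=1
  k=2: a=3, p=27, q=4
  k=3: a=1, p=34, q=5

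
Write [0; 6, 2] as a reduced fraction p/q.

Fold from the inside: start with 2/1.
  6 + 1/2 = 13/2
  0 + 2/13 = 2/13

2/13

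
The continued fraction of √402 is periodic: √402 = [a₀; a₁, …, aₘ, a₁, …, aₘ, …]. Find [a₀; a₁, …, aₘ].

[20; 20, 40]

a₀ = ⌊√402⌋ = 20.
With m₀=0, d₀=1 and mₖ₊₁ = dₖaₖ − mₖ, dₖ₊₁ = (n − mₖ₊₁²)/dₖ, aₖ₊₁ = ⌊(a₀+mₖ₊₁)/dₖ₊₁⌋:
  k=1: m=20, d=2, a=20
  k=2: m=20, d=1, a=40
d=1 and a=2a₀=40 at k=2, so the next step gives (m, d) = (20, 2) again — its k=1 value — and the period has length 2.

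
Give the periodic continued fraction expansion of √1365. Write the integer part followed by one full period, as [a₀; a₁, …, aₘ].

[36; 1, 17, 2, 17, 1, 72]

a₀ = ⌊√1365⌋ = 36.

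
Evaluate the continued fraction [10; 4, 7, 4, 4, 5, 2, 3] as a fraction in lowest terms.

206697/20182

Using pₖ = aₖpₖ₋₁ + pₖ₋₂ and qₖ = aₖqₖ₋₁ + qₖ₋₂:
  k=0: a=10, p=10, q=1
  k=1: a=4, p=41, q=4
  k=2: a=7, p=297, q=29
  k=3: a=4, p=1229, q=120
  k=4: a=4, p=5213, q=509
  k=5: a=5, p=27294, q=2665
  k=6: a=2, p=59801, q=5839
  k=7: a=3, p=206697, q=20182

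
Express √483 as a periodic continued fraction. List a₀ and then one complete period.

a₀ = ⌊√483⌋ = 21.
With m₀=0, d₀=1 and mₖ₊₁ = dₖaₖ − mₖ, dₖ₊₁ = (n − mₖ₊₁²)/dₖ, aₖ₊₁ = ⌊(a₀+mₖ₊₁)/dₖ₊₁⌋:
  k=1: m=21, d=42, a=1
  k=2: m=21, d=1, a=42
d=1 and a=2a₀=42 at k=2, so the next step gives (m, d) = (21, 42) again — its k=1 value — and the period has length 2.

[21; 1, 42]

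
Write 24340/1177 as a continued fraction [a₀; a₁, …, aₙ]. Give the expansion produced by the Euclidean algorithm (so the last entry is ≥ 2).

[20; 1, 2, 8, 5, 9]

24340 = 20*1177 + 800
1177 = 1*800 + 377
800 = 2*377 + 46
377 = 8*46 + 9
46 = 5*9 + 1
9 = 9*1 + 0  (stop)
So 24340/1177 = [20; 1, 2, 8, 5, 9].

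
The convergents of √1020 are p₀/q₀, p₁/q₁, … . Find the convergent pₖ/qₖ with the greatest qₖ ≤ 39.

511/16

√1020 = [31; 1, 14, 1, 62, …] (period length 4).
Convergents:
  p_0/q_0 = 31/1
  p_1/q_1 = 32/1
  p_2/q_2 = 479/15
  p_3/q_3 = 511/16
  p_4/q_4 = 32161/1007
q_3 = 16 ≤ 39 < 1007 = q_4, so the answer is 511/16.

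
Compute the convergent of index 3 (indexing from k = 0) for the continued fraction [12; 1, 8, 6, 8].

709/55

Using pₖ = aₖpₖ₋₁ + pₖ₋₂, qₖ = aₖqₖ₋₁ + qₖ₋₂ (with p₋₁=1, p₋₂=0, q₋₁=0, q₋₂=1):
  k=0: a=12, p=12, q=1
  k=1: a=1, p=13, q=1
  k=2: a=8, p=116, q=9
  k=3: a=6, p=709, q=55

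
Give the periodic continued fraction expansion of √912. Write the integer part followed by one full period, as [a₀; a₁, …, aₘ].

a₀ = ⌊√912⌋ = 30.

[30; 5, 60]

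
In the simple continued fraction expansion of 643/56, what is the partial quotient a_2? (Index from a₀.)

643 = 11·56 + 27   →  a_0 = 11
56 = 2·27 + 2   →  a_1 = 2
27 = 13·2 + 1   →  a_2 = 13

13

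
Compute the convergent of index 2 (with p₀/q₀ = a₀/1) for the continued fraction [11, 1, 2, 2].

35/3

Using pₖ = aₖpₖ₋₁ + pₖ₋₂, qₖ = aₖqₖ₋₁ + qₖ₋₂ (with p₋₁=1, p₋₂=0, q₋₁=0, q₋₂=1):
  k=0: a=11, p=11, q=1
  k=1: a=1, p=12, q=1
  k=2: a=2, p=35, q=3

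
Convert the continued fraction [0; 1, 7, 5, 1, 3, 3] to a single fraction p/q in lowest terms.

Using pₖ = aₖpₖ₋₁ + pₖ₋₂ and qₖ = aₖqₖ₋₁ + qₖ₋₂:
  k=0: a=0, p=0, q=1
  k=1: a=1, p=1, q=1
  k=2: a=7, p=7, q=8
  k=3: a=5, p=36, q=41
  k=4: a=1, p=43, q=49
  k=5: a=3, p=165, q=188
  k=6: a=3, p=538, q=613

538/613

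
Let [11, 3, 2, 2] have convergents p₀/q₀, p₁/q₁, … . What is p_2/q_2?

79/7

Using pₖ = aₖpₖ₋₁ + pₖ₋₂, qₖ = aₖqₖ₋₁ + qₖ₋₂ (with p₋₁=1, p₋₂=0, q₋₁=0, q₋₂=1):
  k=0: a=11, p=11, q=1
  k=1: a=3, p=34, q=3
  k=2: a=2, p=79, q=7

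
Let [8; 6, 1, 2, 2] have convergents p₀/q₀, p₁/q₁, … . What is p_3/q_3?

Using pₖ = aₖpₖ₋₁ + pₖ₋₂, qₖ = aₖqₖ₋₁ + qₖ₋₂ (with p₋₁=1, p₋₂=0, q₋₁=0, q₋₂=1):
  k=0: a=8, p=8, q=1
  k=1: a=6, p=49, q=6
  k=2: a=1, p=57, q=7
  k=3: a=2, p=163, q=20

163/20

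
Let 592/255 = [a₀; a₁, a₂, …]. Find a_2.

592 = 2·255 + 82   →  a_0 = 2
255 = 3·82 + 9   →  a_1 = 3
82 = 9·9 + 1   →  a_2 = 9

9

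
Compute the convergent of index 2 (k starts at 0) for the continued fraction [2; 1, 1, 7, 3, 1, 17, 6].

5/2

Using pₖ = aₖpₖ₋₁ + pₖ₋₂, qₖ = aₖqₖ₋₁ + qₖ₋₂ (with p₋₁=1, p₋₂=0, q₋₁=0, q₋₂=1):
  k=0: a=2, p=2, q=1
  k=1: a=1, p=3, q=1
  k=2: a=1, p=5, q=2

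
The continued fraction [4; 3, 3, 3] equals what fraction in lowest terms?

142/33

Using pₖ = aₖpₖ₋₁ + pₖ₋₂ and qₖ = aₖqₖ₋₁ + qₖ₋₂:
  k=0: a=4, p=4, q=1
  k=1: a=3, p=13, q=3
  k=2: a=3, p=43, q=10
  k=3: a=3, p=142, q=33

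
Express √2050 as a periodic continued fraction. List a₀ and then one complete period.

a₀ = ⌊√2050⌋ = 45.
With m₀=0, d₀=1 and mₖ₊₁ = dₖaₖ − mₖ, dₖ₊₁ = (n − mₖ₊₁²)/dₖ, aₖ₊₁ = ⌊(a₀+mₖ₊₁)/dₖ₊₁⌋:
  k=1: m=45, d=25, a=3
  k=2: m=30, d=46, a=1
  k=3: m=16, d=39, a=1
  k=4: m=23, d=39, a=1
  k=5: m=16, d=46, a=1
  k=6: m=30, d=25, a=3
  k=7: m=45, d=1, a=90
d=1 and a=2a₀=90 at k=7, so the next step gives (m, d) = (45, 25) again — its k=1 value — and the period has length 7.

[45; 3, 1, 1, 1, 1, 3, 90]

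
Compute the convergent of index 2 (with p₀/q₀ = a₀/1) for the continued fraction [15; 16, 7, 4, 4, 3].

1702/113

Using pₖ = aₖpₖ₋₁ + pₖ₋₂, qₖ = aₖqₖ₋₁ + qₖ₋₂ (with p₋₁=1, p₋₂=0, q₋₁=0, q₋₂=1):
  k=0: a=15, p=15, q=1
  k=1: a=16, p=241, q=16
  k=2: a=7, p=1702, q=113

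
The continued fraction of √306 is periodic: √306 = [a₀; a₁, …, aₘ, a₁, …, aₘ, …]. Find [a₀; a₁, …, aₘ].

[17; 2, 34]

a₀ = ⌊√306⌋ = 17.
With m₀=0, d₀=1 and mₖ₊₁ = dₖaₖ − mₖ, dₖ₊₁ = (n − mₖ₊₁²)/dₖ, aₖ₊₁ = ⌊(a₀+mₖ₊₁)/dₖ₊₁⌋:
  k=1: m=17, d=17, a=2
  k=2: m=17, d=1, a=34
d=1 and a=2a₀=34 at k=2, so the next step gives (m, d) = (17, 17) again — its k=1 value — and the period has length 2.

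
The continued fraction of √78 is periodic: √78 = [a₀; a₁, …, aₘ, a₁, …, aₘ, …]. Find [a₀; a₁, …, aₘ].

[8; 1, 4, 1, 16]

a₀ = ⌊√78⌋ = 8.
With m₀=0, d₀=1 and mₖ₊₁ = dₖaₖ − mₖ, dₖ₊₁ = (n − mₖ₊₁²)/dₖ, aₖ₊₁ = ⌊(a₀+mₖ₊₁)/dₖ₊₁⌋:
  k=1: m=8, d=14, a=1
  k=2: m=6, d=3, a=4
  k=3: m=6, d=14, a=1
  k=4: m=8, d=1, a=16
d=1 and a=2a₀=16 at k=4, so the next step gives (m, d) = (8, 14) again — its k=1 value — and the period has length 4.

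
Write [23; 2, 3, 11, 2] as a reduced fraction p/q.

3866/165

Using pₖ = aₖpₖ₋₁ + pₖ₋₂ and qₖ = aₖqₖ₋₁ + qₖ₋₂:
  k=0: a=23, p=23, q=1
  k=1: a=2, p=47, q=2
  k=2: a=3, p=164, q=7
  k=3: a=11, p=1851, q=79
  k=4: a=2, p=3866, q=165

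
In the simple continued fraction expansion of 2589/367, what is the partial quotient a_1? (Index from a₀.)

2589 = 7·367 + 20   →  a_0 = 7
367 = 18·20 + 7   →  a_1 = 18

18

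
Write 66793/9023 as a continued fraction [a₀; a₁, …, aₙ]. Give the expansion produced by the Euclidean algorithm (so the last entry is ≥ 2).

66793 = 7*9023 + 3632
9023 = 2*3632 + 1759
3632 = 2*1759 + 114
1759 = 15*114 + 49
114 = 2*49 + 16
49 = 3*16 + 1
16 = 16*1 + 0  (stop)
So 66793/9023 = [7; 2, 2, 15, 2, 3, 16].

[7; 2, 2, 15, 2, 3, 16]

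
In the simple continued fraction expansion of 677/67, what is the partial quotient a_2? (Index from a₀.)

1

677 = 10·67 + 7   →  a_0 = 10
67 = 9·7 + 4   →  a_1 = 9
7 = 1·4 + 3   →  a_2 = 1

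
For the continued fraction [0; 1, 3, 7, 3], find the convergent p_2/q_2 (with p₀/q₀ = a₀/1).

Using pₖ = aₖpₖ₋₁ + pₖ₋₂, qₖ = aₖqₖ₋₁ + qₖ₋₂ (with p₋₁=1, p₋₂=0, q₋₁=0, q₋₂=1):
  k=0: a=0, p=0, q=1
  k=1: a=1, p=1, q=1
  k=2: a=3, p=3, q=4

3/4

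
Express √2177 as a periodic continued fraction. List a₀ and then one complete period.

a₀ = ⌊√2177⌋ = 46.

[46; 1, 1, 1, 12, 1, 1, 1, 92]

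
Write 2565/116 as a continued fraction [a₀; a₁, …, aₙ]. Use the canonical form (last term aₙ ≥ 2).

2565 = 22·116 + 13
116 = 8·13 + 12
13 = 1·12 + 1
12 = 12·1 + 0  (stop)
So 2565/116 = [22; 8, 1, 12].

[22; 8, 1, 12]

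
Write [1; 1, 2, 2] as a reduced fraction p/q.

Fold from the inside: start with 2/1.
  2 + 1/2 = 5/2
  1 + 2/5 = 7/5
  1 + 5/7 = 12/7

12/7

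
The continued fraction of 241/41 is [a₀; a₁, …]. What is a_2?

7

241 = 5·41 + 36   →  a_0 = 5
41 = 1·36 + 5   →  a_1 = 1
36 = 7·5 + 1   →  a_2 = 7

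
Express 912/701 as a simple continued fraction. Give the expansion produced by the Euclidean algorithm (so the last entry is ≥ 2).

912 = 1×701 + 211
701 = 3×211 + 68
211 = 3×68 + 7
68 = 9×7 + 5
7 = 1×5 + 2
5 = 2×2 + 1
2 = 2×1 + 0  (stop)
So 912/701 = [1; 3, 3, 9, 1, 2, 2].

[1; 3, 3, 9, 1, 2, 2]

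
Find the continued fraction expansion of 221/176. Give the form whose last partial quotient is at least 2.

221 = 1×176 + 45
176 = 3×45 + 41
45 = 1×41 + 4
41 = 10×4 + 1
4 = 4×1 + 0  (stop)
So 221/176 = [1; 3, 1, 10, 4].

[1; 3, 1, 10, 4]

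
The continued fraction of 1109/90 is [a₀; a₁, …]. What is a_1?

1109 = 12·90 + 29   →  a_0 = 12
90 = 3·29 + 3   →  a_1 = 3

3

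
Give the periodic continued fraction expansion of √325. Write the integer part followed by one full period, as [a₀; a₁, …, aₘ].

a₀ = ⌊√325⌋ = 18.
With m₀=0, d₀=1 and mₖ₊₁ = dₖaₖ − mₖ, dₖ₊₁ = (n − mₖ₊₁²)/dₖ, aₖ₊₁ = ⌊(a₀+mₖ₊₁)/dₖ₊₁⌋:
  k=1: m=18, d=1, a=36
d=1 and a=2a₀=36 at k=1, so the next step gives (m, d) = (18, 1) again — its k=1 value — and the period has length 1.

[18; 36]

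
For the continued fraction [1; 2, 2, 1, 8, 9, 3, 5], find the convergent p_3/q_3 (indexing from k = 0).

10/7

Using pₖ = aₖpₖ₋₁ + pₖ₋₂, qₖ = aₖqₖ₋₁ + qₖ₋₂ (with p₋₁=1, p₋₂=0, q₋₁=0, q₋₂=1):
  k=0: a=1, p=1, q=1
  k=1: a=2, p=3, q=2
  k=2: a=2, p=7, q=5
  k=3: a=1, p=10, q=7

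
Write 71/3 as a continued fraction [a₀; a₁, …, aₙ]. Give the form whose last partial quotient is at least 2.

[23; 1, 2]

71 = 23*3 + 2
3 = 1*2 + 1
2 = 2*1 + 0  (stop)
So 71/3 = [23; 1, 2].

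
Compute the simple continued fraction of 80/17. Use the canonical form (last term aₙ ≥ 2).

80 = 4×17 + 12
17 = 1×12 + 5
12 = 2×5 + 2
5 = 2×2 + 1
2 = 2×1 + 0  (stop)
So 80/17 = [4; 1, 2, 2, 2].

[4; 1, 2, 2, 2]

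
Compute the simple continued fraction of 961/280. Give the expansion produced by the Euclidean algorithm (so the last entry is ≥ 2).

[3; 2, 3, 5, 2, 3]

961 = 3×280 + 121
280 = 2×121 + 38
121 = 3×38 + 7
38 = 5×7 + 3
7 = 2×3 + 1
3 = 3×1 + 0  (stop)
So 961/280 = [3; 2, 3, 5, 2, 3].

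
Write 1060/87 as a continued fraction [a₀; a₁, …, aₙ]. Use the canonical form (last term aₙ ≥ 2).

[12; 5, 2, 3, 2]

1060 = 12×87 + 16
87 = 5×16 + 7
16 = 2×7 + 2
7 = 3×2 + 1
2 = 2×1 + 0  (stop)
So 1060/87 = [12; 5, 2, 3, 2].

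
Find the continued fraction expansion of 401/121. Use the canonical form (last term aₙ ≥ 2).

[3; 3, 5, 2, 3]

401 = 3·121 + 38
121 = 3·38 + 7
38 = 5·7 + 3
7 = 2·3 + 1
3 = 3·1 + 0  (stop)
So 401/121 = [3; 3, 5, 2, 3].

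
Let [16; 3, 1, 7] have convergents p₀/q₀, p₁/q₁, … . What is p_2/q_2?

Using pₖ = aₖpₖ₋₁ + pₖ₋₂, qₖ = aₖqₖ₋₁ + qₖ₋₂ (with p₋₁=1, p₋₂=0, q₋₁=0, q₋₂=1):
  k=0: a=16, p=16, q=1
  k=1: a=3, p=49, q=3
  k=2: a=1, p=65, q=4

65/4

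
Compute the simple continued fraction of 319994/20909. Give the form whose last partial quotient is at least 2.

319994 = 15×20909 + 6359
20909 = 3×6359 + 1832
6359 = 3×1832 + 863
1832 = 2×863 + 106
863 = 8×106 + 15
106 = 7×15 + 1
15 = 15×1 + 0  (stop)
So 319994/20909 = [15; 3, 3, 2, 8, 7, 15].

[15; 3, 3, 2, 8, 7, 15]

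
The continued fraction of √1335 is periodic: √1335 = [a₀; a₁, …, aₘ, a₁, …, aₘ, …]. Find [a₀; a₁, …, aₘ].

[36; 1, 1, 6, 7, 6, 1, 1, 72]

a₀ = ⌊√1335⌋ = 36.
With m₀=0, d₀=1 and mₖ₊₁ = dₖaₖ − mₖ, dₖ₊₁ = (n − mₖ₊₁²)/dₖ, aₖ₊₁ = ⌊(a₀+mₖ₊₁)/dₖ₊₁⌋:
  k=1: m=36, d=39, a=1
  k=2: m=3, d=34, a=1
  k=3: m=31, d=11, a=6
  k=4: m=35, d=10, a=7
  k=5: m=35, d=11, a=6
  k=6: m=31, d=34, a=1
  k=7: m=3, d=39, a=1
  k=8: m=36, d=1, a=72
d=1 and a=2a₀=72 at k=8, so the next step gives (m, d) = (36, 39) again — its k=1 value — and the period has length 8.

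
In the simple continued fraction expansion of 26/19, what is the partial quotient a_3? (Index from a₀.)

2

26 = 1·19 + 7   →  a_0 = 1
19 = 2·7 + 5   →  a_1 = 2
7 = 1·5 + 2   →  a_2 = 1
5 = 2·2 + 1   →  a_3 = 2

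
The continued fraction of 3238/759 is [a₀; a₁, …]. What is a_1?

3

3238 = 4·759 + 202   →  a_0 = 4
759 = 3·202 + 153   →  a_1 = 3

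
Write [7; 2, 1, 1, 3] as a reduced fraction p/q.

133/18

Fold from the inside: start with 3/1.
  1 + 1/3 = 4/3
  1 + 3/4 = 7/4
  2 + 4/7 = 18/7
  7 + 7/18 = 133/18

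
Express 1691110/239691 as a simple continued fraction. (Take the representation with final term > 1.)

[7; 18, 17, 12, 7, 9]

1691110 = 7×239691 + 13273
239691 = 18×13273 + 777
13273 = 17×777 + 64
777 = 12×64 + 9
64 = 7×9 + 1
9 = 9×1 + 0  (stop)
So 1691110/239691 = [7; 18, 17, 12, 7, 9].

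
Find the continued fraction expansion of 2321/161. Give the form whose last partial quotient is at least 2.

[14; 2, 2, 2, 13]

2321 = 14*161 + 67
161 = 2*67 + 27
67 = 2*27 + 13
27 = 2*13 + 1
13 = 13*1 + 0  (stop)
So 2321/161 = [14; 2, 2, 2, 13].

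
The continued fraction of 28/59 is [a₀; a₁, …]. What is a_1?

2

28 = 0·59 + 28   →  a_0 = 0
59 = 2·28 + 3   →  a_1 = 2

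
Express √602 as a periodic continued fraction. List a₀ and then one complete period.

a₀ = ⌊√602⌋ = 24.
With m₀=0, d₀=1 and mₖ₊₁ = dₖaₖ − mₖ, dₖ₊₁ = (n − mₖ₊₁²)/dₖ, aₖ₊₁ = ⌊(a₀+mₖ₊₁)/dₖ₊₁⌋:
  k=1: m=24, d=26, a=1
  k=2: m=2, d=23, a=1
  k=3: m=21, d=7, a=6
  k=4: m=21, d=23, a=1
  k=5: m=2, d=26, a=1
  k=6: m=24, d=1, a=48
d=1 and a=2a₀=48 at k=6, so the next step gives (m, d) = (24, 26) again — its k=1 value — and the period has length 6.

[24; 1, 1, 6, 1, 1, 48]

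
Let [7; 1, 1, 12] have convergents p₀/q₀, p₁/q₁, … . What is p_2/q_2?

15/2

Using pₖ = aₖpₖ₋₁ + pₖ₋₂, qₖ = aₖqₖ₋₁ + qₖ₋₂ (with p₋₁=1, p₋₂=0, q₋₁=0, q₋₂=1):
  k=0: a=7, p=7, q=1
  k=1: a=1, p=8, q=1
  k=2: a=1, p=15, q=2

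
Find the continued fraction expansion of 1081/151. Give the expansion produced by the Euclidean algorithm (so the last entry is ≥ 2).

[7; 6, 3, 2, 3]

1081 = 7·151 + 24
151 = 6·24 + 7
24 = 3·7 + 3
7 = 2·3 + 1
3 = 3·1 + 0  (stop)
So 1081/151 = [7; 6, 3, 2, 3].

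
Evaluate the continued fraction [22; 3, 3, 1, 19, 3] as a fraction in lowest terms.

Using pₖ = aₖpₖ₋₁ + pₖ₋₂ and qₖ = aₖqₖ₋₁ + qₖ₋₂:
  k=0: a=22, p=22, q=1
  k=1: a=3, p=67, q=3
  k=2: a=3, p=223, q=10
  k=3: a=1, p=290, q=13
  k=4: a=19, p=5733, q=257
  k=5: a=3, p=17489, q=784

17489/784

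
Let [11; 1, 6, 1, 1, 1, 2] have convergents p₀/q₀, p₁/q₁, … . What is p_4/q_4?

178/15

Using pₖ = aₖpₖ₋₁ + pₖ₋₂, qₖ = aₖqₖ₋₁ + qₖ₋₂ (with p₋₁=1, p₋₂=0, q₋₁=0, q₋₂=1):
  k=0: a=11, p=11, q=1
  k=1: a=1, p=12, q=1
  k=2: a=6, p=83, q=7
  k=3: a=1, p=95, q=8
  k=4: a=1, p=178, q=15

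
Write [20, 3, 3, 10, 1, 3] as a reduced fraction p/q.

8973/442

Using pₖ = aₖpₖ₋₁ + pₖ₋₂ and qₖ = aₖqₖ₋₁ + qₖ₋₂:
  k=0: a=20, p=20, q=1
  k=1: a=3, p=61, q=3
  k=2: a=3, p=203, q=10
  k=3: a=10, p=2091, q=103
  k=4: a=1, p=2294, q=113
  k=5: a=3, p=8973, q=442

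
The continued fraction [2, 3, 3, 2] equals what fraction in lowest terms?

53/23

Using pₖ = aₖpₖ₋₁ + pₖ₋₂ and qₖ = aₖqₖ₋₁ + qₖ₋₂:
  k=0: a=2, p=2, q=1
  k=1: a=3, p=7, q=3
  k=2: a=3, p=23, q=10
  k=3: a=2, p=53, q=23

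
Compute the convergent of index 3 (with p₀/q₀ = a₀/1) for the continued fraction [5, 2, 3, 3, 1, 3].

Using pₖ = aₖpₖ₋₁ + pₖ₋₂, qₖ = aₖqₖ₋₁ + qₖ₋₂ (with p₋₁=1, p₋₂=0, q₋₁=0, q₋₂=1):
  k=0: a=5, p=5, q=1
  k=1: a=2, p=11, q=2
  k=2: a=3, p=38, q=7
  k=3: a=3, p=125, q=23

125/23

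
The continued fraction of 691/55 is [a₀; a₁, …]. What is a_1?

1

691 = 12·55 + 31   →  a_0 = 12
55 = 1·31 + 24   →  a_1 = 1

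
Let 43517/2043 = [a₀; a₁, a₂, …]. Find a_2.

43517 = 21·2043 + 614   →  a_0 = 21
2043 = 3·614 + 201   →  a_1 = 3
614 = 3·201 + 11   →  a_2 = 3

3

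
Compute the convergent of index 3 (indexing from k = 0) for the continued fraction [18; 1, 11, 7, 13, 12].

1608/85

Using pₖ = aₖpₖ₋₁ + pₖ₋₂, qₖ = aₖqₖ₋₁ + qₖ₋₂ (with p₋₁=1, p₋₂=0, q₋₁=0, q₋₂=1):
  k=0: a=18, p=18, q=1
  k=1: a=1, p=19, q=1
  k=2: a=11, p=227, q=12
  k=3: a=7, p=1608, q=85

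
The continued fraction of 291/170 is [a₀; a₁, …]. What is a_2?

2

291 = 1·170 + 121   →  a_0 = 1
170 = 1·121 + 49   →  a_1 = 1
121 = 2·49 + 23   →  a_2 = 2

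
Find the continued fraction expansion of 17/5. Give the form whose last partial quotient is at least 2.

[3; 2, 2]

17 = 3×5 + 2
5 = 2×2 + 1
2 = 2×1 + 0  (stop)
So 17/5 = [3; 2, 2].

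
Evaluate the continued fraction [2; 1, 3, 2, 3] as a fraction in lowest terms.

86/31

Using pₖ = aₖpₖ₋₁ + pₖ₋₂ and qₖ = aₖqₖ₋₁ + qₖ₋₂:
  k=0: a=2, p=2, q=1
  k=1: a=1, p=3, q=1
  k=2: a=3, p=11, q=4
  k=3: a=2, p=25, q=9
  k=4: a=3, p=86, q=31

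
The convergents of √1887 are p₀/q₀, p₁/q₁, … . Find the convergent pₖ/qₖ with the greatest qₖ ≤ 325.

√1887 = [43; 2, 3, 1, 1, 1, 3, 2, 86, …] (period length 8).
Convergents:
  p_0/q_0 = 43/1
  p_1/q_1 = 87/2
  p_2/q_2 = 304/7
  p_3/q_3 = 391/9
  p_4/q_4 = 695/16
  p_5/q_5 = 1086/25
  p_6/q_6 = 3953/91
  p_7/q_7 = 8992/207
  p_8/q_8 = 777265/17893
q_7 = 207 ≤ 325 < 17893 = q_8, so the answer is 8992/207.

8992/207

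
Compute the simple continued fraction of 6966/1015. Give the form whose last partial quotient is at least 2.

6966 = 6*1015 + 876
1015 = 1*876 + 139
876 = 6*139 + 42
139 = 3*42 + 13
42 = 3*13 + 3
13 = 4*3 + 1
3 = 3*1 + 0  (stop)
So 6966/1015 = [6; 1, 6, 3, 3, 4, 3].

[6; 1, 6, 3, 3, 4, 3]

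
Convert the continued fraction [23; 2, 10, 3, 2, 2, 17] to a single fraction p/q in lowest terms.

Fold from the inside: start with 17/1.
  2 + 1/17 = 35/17
  2 + 17/35 = 87/35
  3 + 35/87 = 296/87
  10 + 87/296 = 3047/296
  2 + 296/3047 = 6390/3047
  23 + 3047/6390 = 150017/6390

150017/6390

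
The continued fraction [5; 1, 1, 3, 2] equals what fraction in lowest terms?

89/16

Using pₖ = aₖpₖ₋₁ + pₖ₋₂ and qₖ = aₖqₖ₋₁ + qₖ₋₂:
  k=0: a=5, p=5, q=1
  k=1: a=1, p=6, q=1
  k=2: a=1, p=11, q=2
  k=3: a=3, p=39, q=7
  k=4: a=2, p=89, q=16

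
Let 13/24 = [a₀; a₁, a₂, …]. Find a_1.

13 = 0·24 + 13   →  a_0 = 0
24 = 1·13 + 11   →  a_1 = 1

1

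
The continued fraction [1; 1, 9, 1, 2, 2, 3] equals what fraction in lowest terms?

Using pₖ = aₖpₖ₋₁ + pₖ₋₂ and qₖ = aₖqₖ₋₁ + qₖ₋₂:
  k=0: a=1, p=1, q=1
  k=1: a=1, p=2, q=1
  k=2: a=9, p=19, q=10
  k=3: a=1, p=21, q=11
  k=4: a=2, p=61, q=32
  k=5: a=2, p=143, q=75
  k=6: a=3, p=490, q=257

490/257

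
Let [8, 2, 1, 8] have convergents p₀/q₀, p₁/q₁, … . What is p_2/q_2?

25/3

Using pₖ = aₖpₖ₋₁ + pₖ₋₂, qₖ = aₖqₖ₋₁ + qₖ₋₂ (with p₋₁=1, p₋₂=0, q₋₁=0, q₋₂=1):
  k=0: a=8, p=8, q=1
  k=1: a=2, p=17, q=2
  k=2: a=1, p=25, q=3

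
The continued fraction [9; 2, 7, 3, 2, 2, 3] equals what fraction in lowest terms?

Using pₖ = aₖpₖ₋₁ + pₖ₋₂ and qₖ = aₖqₖ₋₁ + qₖ₋₂:
  k=0: a=9, p=9, q=1
  k=1: a=2, p=19, q=2
  k=2: a=7, p=142, q=15
  k=3: a=3, p=445, q=47
  k=4: a=2, p=1032, q=109
  k=5: a=2, p=2509, q=265
  k=6: a=3, p=8559, q=904

8559/904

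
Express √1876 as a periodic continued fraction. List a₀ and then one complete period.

[43; 3, 5, 12, 5, 3, 86]

a₀ = ⌊√1876⌋ = 43.
With m₀=0, d₀=1 and mₖ₊₁ = dₖaₖ − mₖ, dₖ₊₁ = (n − mₖ₊₁²)/dₖ, aₖ₊₁ = ⌊(a₀+mₖ₊₁)/dₖ₊₁⌋:
  k=1: m=43, d=27, a=3
  k=2: m=38, d=16, a=5
  k=3: m=42, d=7, a=12
  k=4: m=42, d=16, a=5
  k=5: m=38, d=27, a=3
  k=6: m=43, d=1, a=86
d=1 and a=2a₀=86 at k=6, so the next step gives (m, d) = (43, 27) again — its k=1 value — and the period has length 6.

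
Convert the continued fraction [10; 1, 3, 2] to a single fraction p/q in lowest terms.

97/9

Fold from the inside: start with 2/1.
  3 + 1/2 = 7/2
  1 + 2/7 = 9/7
  10 + 7/9 = 97/9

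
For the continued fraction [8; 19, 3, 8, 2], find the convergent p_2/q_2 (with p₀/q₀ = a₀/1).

467/58

Using pₖ = aₖpₖ₋₁ + pₖ₋₂, qₖ = aₖqₖ₋₁ + qₖ₋₂ (with p₋₁=1, p₋₂=0, q₋₁=0, q₋₂=1):
  k=0: a=8, p=8, q=1
  k=1: a=19, p=153, q=19
  k=2: a=3, p=467, q=58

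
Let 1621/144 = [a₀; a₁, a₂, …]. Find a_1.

3

1621 = 11·144 + 37   →  a_0 = 11
144 = 3·37 + 33   →  a_1 = 3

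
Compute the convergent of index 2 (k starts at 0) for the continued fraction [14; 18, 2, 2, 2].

520/37

Using pₖ = aₖpₖ₋₁ + pₖ₋₂, qₖ = aₖqₖ₋₁ + qₖ₋₂ (with p₋₁=1, p₋₂=0, q₋₁=0, q₋₂=1):
  k=0: a=14, p=14, q=1
  k=1: a=18, p=253, q=18
  k=2: a=2, p=520, q=37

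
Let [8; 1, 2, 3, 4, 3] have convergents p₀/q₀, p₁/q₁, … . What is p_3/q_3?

87/10

Using pₖ = aₖpₖ₋₁ + pₖ₋₂, qₖ = aₖqₖ₋₁ + qₖ₋₂ (with p₋₁=1, p₋₂=0, q₋₁=0, q₋₂=1):
  k=0: a=8, p=8, q=1
  k=1: a=1, p=9, q=1
  k=2: a=2, p=26, q=3
  k=3: a=3, p=87, q=10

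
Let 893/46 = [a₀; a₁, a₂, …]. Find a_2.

2

893 = 19·46 + 19   →  a_0 = 19
46 = 2·19 + 8   →  a_1 = 2
19 = 2·8 + 3   →  a_2 = 2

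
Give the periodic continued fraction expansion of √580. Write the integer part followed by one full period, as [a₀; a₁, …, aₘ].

[24; 12, 48]

a₀ = ⌊√580⌋ = 24.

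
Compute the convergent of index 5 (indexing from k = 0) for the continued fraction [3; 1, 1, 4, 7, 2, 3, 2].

494/139

Using pₖ = aₖpₖ₋₁ + pₖ₋₂, qₖ = aₖqₖ₋₁ + qₖ₋₂ (with p₋₁=1, p₋₂=0, q₋₁=0, q₋₂=1):
  k=0: a=3, p=3, q=1
  k=1: a=1, p=4, q=1
  k=2: a=1, p=7, q=2
  k=3: a=4, p=32, q=9
  k=4: a=7, p=231, q=65
  k=5: a=2, p=494, q=139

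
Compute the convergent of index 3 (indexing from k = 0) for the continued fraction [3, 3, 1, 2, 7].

36/11

Using pₖ = aₖpₖ₋₁ + pₖ₋₂, qₖ = aₖqₖ₋₁ + qₖ₋₂ (with p₋₁=1, p₋₂=0, q₋₁=0, q₋₂=1):
  k=0: a=3, p=3, q=1
  k=1: a=3, p=10, q=3
  k=2: a=1, p=13, q=4
  k=3: a=2, p=36, q=11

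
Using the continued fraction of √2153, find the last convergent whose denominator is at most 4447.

107649/2320

√2153 = [46; 2, 2, 92, …] (period length 3).
Convergents:
  p_0/q_0 = 46/1
  p_1/q_1 = 93/2
  p_2/q_2 = 232/5
  p_3/q_3 = 21437/462
  p_4/q_4 = 43106/929
  p_5/q_5 = 107649/2320
  p_6/q_6 = 9946814/214369
q_5 = 2320 ≤ 4447 < 214369 = q_6, so the answer is 107649/2320.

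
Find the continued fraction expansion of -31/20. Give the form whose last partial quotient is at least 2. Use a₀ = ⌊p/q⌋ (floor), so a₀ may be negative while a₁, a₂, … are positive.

-31 = -2×20 + 9
20 = 2×9 + 2
9 = 4×2 + 1
2 = 2×1 + 0  (stop)
So -31/20 = [-2; 2, 4, 2].

[-2; 2, 4, 2]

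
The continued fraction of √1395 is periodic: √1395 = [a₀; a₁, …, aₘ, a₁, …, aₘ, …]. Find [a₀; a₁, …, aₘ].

[37; 2, 1, 6, 8, 6, 1, 2, 74]

a₀ = ⌊√1395⌋ = 37.
With m₀=0, d₀=1 and mₖ₊₁ = dₖaₖ − mₖ, dₖ₊₁ = (n − mₖ₊₁²)/dₖ, aₖ₊₁ = ⌊(a₀+mₖ₊₁)/dₖ₊₁⌋:
  k=1: m=37, d=26, a=2
  k=2: m=15, d=45, a=1
  k=3: m=30, d=11, a=6
  k=4: m=36, d=9, a=8
  k=5: m=36, d=11, a=6
  k=6: m=30, d=45, a=1
  k=7: m=15, d=26, a=2
  k=8: m=37, d=1, a=74
d=1 and a=2a₀=74 at k=8, so the next step gives (m, d) = (37, 26) again — its k=1 value — and the period has length 8.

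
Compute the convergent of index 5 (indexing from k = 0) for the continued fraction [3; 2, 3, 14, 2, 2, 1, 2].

1763/514

Using pₖ = aₖpₖ₋₁ + pₖ₋₂, qₖ = aₖqₖ₋₁ + qₖ₋₂ (with p₋₁=1, p₋₂=0, q₋₁=0, q₋₂=1):
  k=0: a=3, p=3, q=1
  k=1: a=2, p=7, q=2
  k=2: a=3, p=24, q=7
  k=3: a=14, p=343, q=100
  k=4: a=2, p=710, q=207
  k=5: a=2, p=1763, q=514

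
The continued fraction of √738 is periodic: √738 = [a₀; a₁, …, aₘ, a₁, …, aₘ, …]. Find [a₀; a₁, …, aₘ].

[27; 6, 54]

a₀ = ⌊√738⌋ = 27.
With m₀=0, d₀=1 and mₖ₊₁ = dₖaₖ − mₖ, dₖ₊₁ = (n − mₖ₊₁²)/dₖ, aₖ₊₁ = ⌊(a₀+mₖ₊₁)/dₖ₊₁⌋:
  k=1: m=27, d=9, a=6
  k=2: m=27, d=1, a=54
d=1 and a=2a₀=54 at k=2, so the next step gives (m, d) = (27, 9) again — its k=1 value — and the period has length 2.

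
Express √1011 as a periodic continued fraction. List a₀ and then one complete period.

[31; 1, 3, 1, 9, 1, 3, 1, 62]

a₀ = ⌊√1011⌋ = 31.
With m₀=0, d₀=1 and mₖ₊₁ = dₖaₖ − mₖ, dₖ₊₁ = (n − mₖ₊₁²)/dₖ, aₖ₊₁ = ⌊(a₀+mₖ₊₁)/dₖ₊₁⌋:
  k=1: m=31, d=50, a=1
  k=2: m=19, d=13, a=3
  k=3: m=20, d=47, a=1
  k=4: m=27, d=6, a=9
  k=5: m=27, d=47, a=1
  k=6: m=20, d=13, a=3
  k=7: m=19, d=50, a=1
  k=8: m=31, d=1, a=62
d=1 and a=2a₀=62 at k=8, so the next step gives (m, d) = (31, 50) again — its k=1 value — and the period has length 8.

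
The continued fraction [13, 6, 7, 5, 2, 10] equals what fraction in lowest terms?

Fold from the inside: start with 10/1.
  2 + 1/10 = 21/10
  5 + 10/21 = 115/21
  7 + 21/115 = 826/115
  6 + 115/826 = 5071/826
  13 + 826/5071 = 66749/5071

66749/5071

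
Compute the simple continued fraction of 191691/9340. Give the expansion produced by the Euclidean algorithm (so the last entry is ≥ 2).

[20; 1, 1, 10, 15, 4, 7]

191691 = 20·9340 + 4891
9340 = 1·4891 + 4449
4891 = 1·4449 + 442
4449 = 10·442 + 29
442 = 15·29 + 7
29 = 4·7 + 1
7 = 7·1 + 0  (stop)
So 191691/9340 = [20; 1, 1, 10, 15, 4, 7].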